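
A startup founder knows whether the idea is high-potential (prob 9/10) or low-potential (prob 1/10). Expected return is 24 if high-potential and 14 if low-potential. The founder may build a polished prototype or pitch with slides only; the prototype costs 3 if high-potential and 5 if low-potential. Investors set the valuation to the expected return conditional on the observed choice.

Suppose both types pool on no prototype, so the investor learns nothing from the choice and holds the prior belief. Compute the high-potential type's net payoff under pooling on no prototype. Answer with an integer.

Pooled valuation = 9/10·24 + 1/10·14 = 23.
high-potential pays no cost for no prototype, so net payoff = 23.

23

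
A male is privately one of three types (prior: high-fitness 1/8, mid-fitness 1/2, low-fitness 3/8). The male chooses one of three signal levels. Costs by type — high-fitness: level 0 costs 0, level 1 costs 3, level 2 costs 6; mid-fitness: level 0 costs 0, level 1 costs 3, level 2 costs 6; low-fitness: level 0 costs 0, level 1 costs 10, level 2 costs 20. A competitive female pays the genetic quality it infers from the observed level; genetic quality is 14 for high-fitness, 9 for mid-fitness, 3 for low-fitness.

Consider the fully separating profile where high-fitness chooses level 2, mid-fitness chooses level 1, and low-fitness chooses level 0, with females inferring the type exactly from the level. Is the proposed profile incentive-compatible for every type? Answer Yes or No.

No

Separating mating payoffs: level 2 → 14, level 1 → 9, level 0 → 3.
high-fitness (assigned level 2): level 0: 3 − 0 = 3; level 1: 9 − 3 = 6; level 2: 14 − 6 = 8. high-fitness stays.
mid-fitness (assigned level 1): level 0: 3 − 0 = 3; level 1: 9 − 3 = 6; level 2: 14 − 6 = 8. mid-fitness prefers level 2.
low-fitness (assigned level 0): level 0: 3 − 0 = 3; level 1: 9 − 10 = -1; level 2: 14 − 20 = -6. low-fitness stays.
At least one type deviates; the separating profile fails.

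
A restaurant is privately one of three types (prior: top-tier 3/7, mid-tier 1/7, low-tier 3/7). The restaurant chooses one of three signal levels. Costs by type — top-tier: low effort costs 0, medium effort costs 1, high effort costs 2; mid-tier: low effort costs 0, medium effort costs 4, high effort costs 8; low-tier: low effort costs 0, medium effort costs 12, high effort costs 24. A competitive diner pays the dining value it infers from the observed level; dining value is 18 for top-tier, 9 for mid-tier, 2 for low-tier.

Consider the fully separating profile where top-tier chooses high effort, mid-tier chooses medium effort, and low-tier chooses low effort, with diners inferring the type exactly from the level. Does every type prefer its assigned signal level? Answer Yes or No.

Separating price premiums: high effort → 18, medium effort → 9, low effort → 2.
top-tier (assigned high effort): low effort: 2 − 0 = 2; medium effort: 9 − 1 = 8; high effort: 18 − 2 = 16. top-tier stays.
mid-tier (assigned medium effort): low effort: 2 − 0 = 2; medium effort: 9 − 4 = 5; high effort: 18 − 8 = 10. mid-tier prefers high effort.
low-tier (assigned low effort): low effort: 2 − 0 = 2; medium effort: 9 − 12 = -3; high effort: 18 − 24 = -6. low-tier stays.
At least one type deviates; the separating profile fails.

No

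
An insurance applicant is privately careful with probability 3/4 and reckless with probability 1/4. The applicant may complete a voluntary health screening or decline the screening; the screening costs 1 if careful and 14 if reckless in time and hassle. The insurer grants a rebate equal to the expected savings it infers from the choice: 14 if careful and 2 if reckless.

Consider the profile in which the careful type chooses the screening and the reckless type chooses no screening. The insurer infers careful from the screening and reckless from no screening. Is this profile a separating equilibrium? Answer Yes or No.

Under these beliefs, the screening earns rebate 14 and no screening earns rebate 2.
careful: the screening nets 14 − 1 = 13; no screening nets 2. careful prefers the screening.
reckless: the screening nets 14 − 14 = 0; no screening nets 2. reckless prefers no screening.
Neither type deviates, so the separating profile is an equilibrium.

Yes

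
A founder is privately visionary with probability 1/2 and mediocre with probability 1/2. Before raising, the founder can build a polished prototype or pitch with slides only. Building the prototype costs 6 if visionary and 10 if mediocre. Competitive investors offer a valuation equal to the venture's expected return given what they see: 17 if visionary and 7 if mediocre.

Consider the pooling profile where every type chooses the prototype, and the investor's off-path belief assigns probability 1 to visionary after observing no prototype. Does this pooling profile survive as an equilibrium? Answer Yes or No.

No

On path, the investor holds the prior and pays 1/2·17 + 1/2·7 = 12. Off path (no prototype), believing visionary, it pays 17.
visionary: the prototype nets 12 − 6 = 6; no prototype nets 17. visionary would deviate.
mediocre: the prototype nets 12 − 10 = 2; no prototype nets 17. mediocre would deviate.
A type deviates, so pooling fails.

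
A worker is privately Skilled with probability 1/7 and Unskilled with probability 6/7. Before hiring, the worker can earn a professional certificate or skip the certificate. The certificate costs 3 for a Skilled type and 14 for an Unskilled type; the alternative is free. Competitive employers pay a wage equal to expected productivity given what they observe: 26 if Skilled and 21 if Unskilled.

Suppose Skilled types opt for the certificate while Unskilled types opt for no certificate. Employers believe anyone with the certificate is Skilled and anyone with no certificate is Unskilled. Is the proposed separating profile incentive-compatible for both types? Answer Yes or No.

Yes

Under these beliefs, the certificate earns wage 26 and no certificate earns wage 21.
Skilled: the certificate nets 26 − 3 = 23; no certificate nets 21. Skilled prefers the certificate.
Unskilled: the certificate nets 26 − 14 = 12; no certificate nets 21. Unskilled prefers no certificate.
Neither type deviates, so the separating profile is an equilibrium.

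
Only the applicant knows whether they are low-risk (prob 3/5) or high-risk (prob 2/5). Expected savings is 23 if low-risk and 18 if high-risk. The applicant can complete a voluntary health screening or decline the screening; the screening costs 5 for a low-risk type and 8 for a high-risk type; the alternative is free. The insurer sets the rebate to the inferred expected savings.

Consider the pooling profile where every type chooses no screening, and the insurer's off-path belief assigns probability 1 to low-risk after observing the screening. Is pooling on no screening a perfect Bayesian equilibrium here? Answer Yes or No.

Yes

On path, the insurer holds the prior and pays 3/5·23 + 2/5·18 = 21. Off path (the screening), believing low-risk, it pays 23.
low-risk: no screening nets 21; the screening nets 23 − 5 = 18. low-risk stays.
high-risk: no screening nets 21; the screening nets 23 − 8 = 15. high-risk stays.
No type deviates, so pooling is sustained.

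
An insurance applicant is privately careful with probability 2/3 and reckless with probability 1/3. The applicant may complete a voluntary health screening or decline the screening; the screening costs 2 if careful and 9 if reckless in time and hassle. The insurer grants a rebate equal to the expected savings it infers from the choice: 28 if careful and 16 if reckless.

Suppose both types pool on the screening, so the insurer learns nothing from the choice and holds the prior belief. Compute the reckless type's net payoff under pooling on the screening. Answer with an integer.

Pooled rebate = 2/3·28 + 1/3·16 = 24.
reckless pays cost 9 for the screening, so net payoff = 24 − 9 = 15.

15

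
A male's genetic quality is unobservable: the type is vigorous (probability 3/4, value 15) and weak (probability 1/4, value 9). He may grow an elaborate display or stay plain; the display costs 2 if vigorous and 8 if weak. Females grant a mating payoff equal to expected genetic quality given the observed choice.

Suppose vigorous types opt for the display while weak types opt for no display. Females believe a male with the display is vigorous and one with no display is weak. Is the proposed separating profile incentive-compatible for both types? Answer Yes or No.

Under these beliefs, the display earns mating payoff 15 and no display earns mating payoff 9.
vigorous: the display nets 15 − 2 = 13; no display nets 9. vigorous prefers the display.
weak: the display nets 15 − 8 = 7; no display nets 9. weak prefers no display.
Neither type deviates, so the separating profile is an equilibrium.

Yes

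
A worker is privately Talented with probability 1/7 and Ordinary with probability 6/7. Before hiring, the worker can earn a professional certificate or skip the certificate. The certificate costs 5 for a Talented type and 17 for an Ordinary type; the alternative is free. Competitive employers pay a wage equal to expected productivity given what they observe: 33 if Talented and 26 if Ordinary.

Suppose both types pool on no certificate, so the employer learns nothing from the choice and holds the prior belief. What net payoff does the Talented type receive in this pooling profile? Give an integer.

27

Pooled wage = 1/7·33 + 6/7·26 = 27.
Talented pays no cost for no certificate, so net payoff = 27.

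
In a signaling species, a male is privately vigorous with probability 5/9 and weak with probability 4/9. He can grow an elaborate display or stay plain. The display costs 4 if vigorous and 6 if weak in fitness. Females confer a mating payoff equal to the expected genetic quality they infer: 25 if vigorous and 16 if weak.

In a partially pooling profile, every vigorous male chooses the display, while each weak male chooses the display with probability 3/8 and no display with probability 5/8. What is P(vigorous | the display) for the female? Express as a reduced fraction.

10/13

P(the display) = (5/9)·1 + (4/9)·(3/8) = 13/18.
By Bayes' rule, P(vigorous | the display) = (5/9) / (13/18) = 10/13.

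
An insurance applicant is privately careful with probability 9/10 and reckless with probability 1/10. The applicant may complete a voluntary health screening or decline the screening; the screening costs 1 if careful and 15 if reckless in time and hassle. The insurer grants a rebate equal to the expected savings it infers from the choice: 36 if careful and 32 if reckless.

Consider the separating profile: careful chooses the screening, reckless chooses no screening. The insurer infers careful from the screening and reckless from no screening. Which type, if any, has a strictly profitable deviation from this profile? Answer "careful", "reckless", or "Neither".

The screening pays 36; no screening pays 32.
careful: assigned the screening, nets 36 − 1 = 35; deviating to no screening nets 32.
reckless: assigned no screening, nets 32; deviating to the screening nets 36 − 15 = 21.
Both types strictly prefer their assigned action; no profitable deviation.

Neither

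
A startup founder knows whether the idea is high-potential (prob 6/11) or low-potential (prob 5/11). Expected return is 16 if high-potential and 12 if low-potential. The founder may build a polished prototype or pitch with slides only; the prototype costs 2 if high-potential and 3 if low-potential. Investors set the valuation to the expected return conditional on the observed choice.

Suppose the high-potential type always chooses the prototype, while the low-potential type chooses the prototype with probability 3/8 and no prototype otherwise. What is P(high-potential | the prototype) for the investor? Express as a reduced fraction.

16/21

P(the prototype) = (6/11)·1 + (5/11)·(3/8) = 63/88.
By Bayes' rule, P(high-potential | the prototype) = (6/11) / (63/88) = 16/21.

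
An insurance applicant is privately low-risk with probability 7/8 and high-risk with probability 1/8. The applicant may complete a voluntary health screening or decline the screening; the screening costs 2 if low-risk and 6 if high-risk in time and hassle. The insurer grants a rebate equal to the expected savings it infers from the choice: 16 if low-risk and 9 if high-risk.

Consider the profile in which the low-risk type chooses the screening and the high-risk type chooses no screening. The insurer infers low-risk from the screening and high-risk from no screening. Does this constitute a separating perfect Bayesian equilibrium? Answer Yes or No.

No

Under these beliefs, the screening earns rebate 16 and no screening earns rebate 9.
low-risk: the screening nets 16 − 2 = 14; no screening nets 9. low-risk prefers the screening.
high-risk: the screening nets 16 − 6 = 10; no screening nets 9. high-risk would deviate to the screening.
high-risk has a profitable deviation, so the profile is not an equilibrium.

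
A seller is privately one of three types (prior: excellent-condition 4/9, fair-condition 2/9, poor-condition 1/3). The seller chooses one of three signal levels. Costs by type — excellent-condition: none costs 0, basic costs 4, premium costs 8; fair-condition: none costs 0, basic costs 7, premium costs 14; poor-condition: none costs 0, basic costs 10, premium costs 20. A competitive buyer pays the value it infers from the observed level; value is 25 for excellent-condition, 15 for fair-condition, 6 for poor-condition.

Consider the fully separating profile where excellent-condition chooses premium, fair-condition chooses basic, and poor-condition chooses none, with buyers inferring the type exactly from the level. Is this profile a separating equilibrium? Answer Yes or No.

No

Separating prices: premium → 25, basic → 15, none → 6.
excellent-condition (assigned premium): none: 6 − 0 = 6; basic: 15 − 4 = 11; premium: 25 − 8 = 17. excellent-condition stays.
fair-condition (assigned basic): none: 6 − 0 = 6; basic: 15 − 7 = 8; premium: 25 − 14 = 11. fair-condition prefers premium.
poor-condition (assigned none): none: 6 − 0 = 6; basic: 15 − 10 = 5; premium: 25 − 20 = 5. poor-condition stays.
At least one type deviates; the separating profile fails.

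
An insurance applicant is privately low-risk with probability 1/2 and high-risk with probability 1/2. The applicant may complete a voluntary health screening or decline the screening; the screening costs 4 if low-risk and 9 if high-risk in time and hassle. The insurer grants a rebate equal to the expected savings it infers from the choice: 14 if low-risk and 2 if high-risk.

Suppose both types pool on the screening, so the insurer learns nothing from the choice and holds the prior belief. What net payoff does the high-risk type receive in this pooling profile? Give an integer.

Pooled rebate = 1/2·14 + 1/2·2 = 8.
high-risk pays cost 9 for the screening, so net payoff = 8 − 9 = -1.

-1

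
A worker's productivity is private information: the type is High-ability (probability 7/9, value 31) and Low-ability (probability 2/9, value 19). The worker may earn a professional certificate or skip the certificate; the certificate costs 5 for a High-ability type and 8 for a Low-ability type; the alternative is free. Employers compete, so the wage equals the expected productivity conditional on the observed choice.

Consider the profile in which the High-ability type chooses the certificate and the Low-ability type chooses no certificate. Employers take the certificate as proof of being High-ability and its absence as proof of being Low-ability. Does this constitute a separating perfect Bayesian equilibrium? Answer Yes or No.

No

Under these beliefs, the certificate earns wage 31 and no certificate earns wage 19.
High-ability: the certificate nets 31 − 5 = 26; no certificate nets 19. High-ability prefers the certificate.
Low-ability: the certificate nets 31 − 8 = 23; no certificate nets 19. Low-ability would deviate to the certificate.
Low-ability has a profitable deviation, so the profile is not an equilibrium.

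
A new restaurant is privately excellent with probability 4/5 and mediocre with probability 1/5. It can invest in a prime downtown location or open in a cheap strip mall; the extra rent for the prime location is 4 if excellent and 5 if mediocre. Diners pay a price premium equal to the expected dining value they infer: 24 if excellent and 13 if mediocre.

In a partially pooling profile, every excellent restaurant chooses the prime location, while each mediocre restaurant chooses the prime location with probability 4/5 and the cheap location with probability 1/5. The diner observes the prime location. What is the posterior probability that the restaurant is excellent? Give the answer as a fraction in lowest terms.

5/6

P(the prime location) = (4/5)·1 + (1/5)·(4/5) = 24/25.
By Bayes' rule, P(excellent | the prime location) = (4/5) / (24/25) = 5/6.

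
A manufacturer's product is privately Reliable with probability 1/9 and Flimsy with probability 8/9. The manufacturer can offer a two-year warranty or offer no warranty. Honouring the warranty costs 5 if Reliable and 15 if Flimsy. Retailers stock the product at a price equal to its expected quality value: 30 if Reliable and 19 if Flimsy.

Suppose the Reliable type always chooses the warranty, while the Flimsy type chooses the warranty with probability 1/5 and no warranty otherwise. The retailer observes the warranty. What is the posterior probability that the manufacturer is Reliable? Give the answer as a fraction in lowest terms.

5/13

P(the warranty) = (1/9)·1 + (8/9)·(1/5) = 13/45.
By Bayes' rule, P(Reliable | the warranty) = (1/9) / (13/45) = 5/13.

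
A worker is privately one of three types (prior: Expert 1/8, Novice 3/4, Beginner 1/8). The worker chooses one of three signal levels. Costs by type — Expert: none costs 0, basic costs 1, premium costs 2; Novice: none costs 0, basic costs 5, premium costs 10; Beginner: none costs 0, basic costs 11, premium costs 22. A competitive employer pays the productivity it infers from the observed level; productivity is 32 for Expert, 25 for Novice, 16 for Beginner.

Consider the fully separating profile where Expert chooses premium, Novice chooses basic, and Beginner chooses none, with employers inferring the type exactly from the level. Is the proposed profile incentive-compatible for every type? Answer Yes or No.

No

Separating wages: premium → 32, basic → 25, none → 16.
Expert (assigned premium): none: 16 − 0 = 16; basic: 25 − 1 = 24; premium: 32 − 2 = 30. Expert stays.
Novice (assigned basic): none: 16 − 0 = 16; basic: 25 − 5 = 20; premium: 32 − 10 = 22. Novice prefers premium.
Beginner (assigned none): none: 16 − 0 = 16; basic: 25 − 11 = 14; premium: 32 − 22 = 10. Beginner stays.
At least one type deviates; the separating profile fails.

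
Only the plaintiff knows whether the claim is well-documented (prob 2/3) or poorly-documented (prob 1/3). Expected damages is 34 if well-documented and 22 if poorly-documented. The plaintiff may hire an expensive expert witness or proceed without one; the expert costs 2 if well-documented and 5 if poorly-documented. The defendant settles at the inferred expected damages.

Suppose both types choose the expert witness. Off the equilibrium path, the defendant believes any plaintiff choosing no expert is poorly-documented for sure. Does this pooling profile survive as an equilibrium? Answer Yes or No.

On path, the defendant holds the prior and pays 2/3·34 + 1/3·22 = 30. Off path (no expert), believing poorly-documented, it pays 22.
well-documented: the expert witness nets 30 − 2 = 28; no expert nets 22. well-documented stays.
poorly-documented: the expert witness nets 30 − 5 = 25; no expert nets 22. poorly-documented stays.
No type deviates, so pooling is sustained.

Yes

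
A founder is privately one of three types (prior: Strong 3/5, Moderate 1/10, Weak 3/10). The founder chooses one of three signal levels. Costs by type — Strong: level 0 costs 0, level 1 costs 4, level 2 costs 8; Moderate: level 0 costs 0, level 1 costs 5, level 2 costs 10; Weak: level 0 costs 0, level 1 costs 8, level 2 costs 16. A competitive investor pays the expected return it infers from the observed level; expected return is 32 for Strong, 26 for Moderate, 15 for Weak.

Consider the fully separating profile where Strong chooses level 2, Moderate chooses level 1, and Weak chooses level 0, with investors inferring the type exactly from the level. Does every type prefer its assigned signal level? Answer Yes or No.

No

Separating valuations: level 2 → 32, level 1 → 26, level 0 → 15.
Strong (assigned level 2): level 0: 15 − 0 = 15; level 1: 26 − 4 = 22; level 2: 32 − 8 = 24. Strong stays.
Moderate (assigned level 1): level 0: 15 − 0 = 15; level 1: 26 − 5 = 21; level 2: 32 − 10 = 22. Moderate prefers level 2.
Weak (assigned level 0): level 0: 15 − 0 = 15; level 1: 26 − 8 = 18; level 2: 32 − 16 = 16. Weak prefers level 1.
At least one type deviates; the separating profile fails.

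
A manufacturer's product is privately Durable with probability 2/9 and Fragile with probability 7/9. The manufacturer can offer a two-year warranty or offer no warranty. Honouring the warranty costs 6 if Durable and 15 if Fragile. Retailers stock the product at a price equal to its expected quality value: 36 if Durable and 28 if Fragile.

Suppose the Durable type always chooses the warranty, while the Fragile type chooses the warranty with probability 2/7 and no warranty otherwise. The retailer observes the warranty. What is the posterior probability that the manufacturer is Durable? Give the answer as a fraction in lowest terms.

1/2

P(the warranty) = (2/9)·1 + (7/9)·(2/7) = 4/9.
By Bayes' rule, P(Durable | the warranty) = (2/9) / (4/9) = 1/2.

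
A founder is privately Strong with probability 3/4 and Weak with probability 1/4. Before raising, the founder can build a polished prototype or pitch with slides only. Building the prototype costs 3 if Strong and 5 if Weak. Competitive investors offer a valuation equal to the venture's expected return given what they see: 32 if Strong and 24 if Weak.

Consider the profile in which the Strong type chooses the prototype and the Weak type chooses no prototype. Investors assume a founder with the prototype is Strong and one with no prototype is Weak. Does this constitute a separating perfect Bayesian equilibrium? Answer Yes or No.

Under these beliefs, the prototype earns valuation 32 and no prototype earns valuation 24.
Strong: the prototype nets 32 − 3 = 29; no prototype nets 24. Strong prefers the prototype.
Weak: the prototype nets 32 − 5 = 27; no prototype nets 24. Weak would deviate to the prototype.
Weak has a profitable deviation, so the profile is not an equilibrium.

No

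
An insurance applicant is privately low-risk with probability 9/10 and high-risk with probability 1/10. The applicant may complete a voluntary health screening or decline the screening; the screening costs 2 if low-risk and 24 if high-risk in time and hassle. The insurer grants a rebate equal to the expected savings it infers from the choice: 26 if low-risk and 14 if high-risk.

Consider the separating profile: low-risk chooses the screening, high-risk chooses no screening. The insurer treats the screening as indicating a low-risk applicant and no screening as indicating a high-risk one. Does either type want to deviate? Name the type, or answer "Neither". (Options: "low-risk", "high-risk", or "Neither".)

The screening pays 26; no screening pays 14.
low-risk: assigned the screening, nets 26 − 2 = 24; deviating to no screening nets 14.
high-risk: assigned no screening, nets 14; deviating to the screening nets 26 − 24 = 2.
Both types strictly prefer their assigned action; no profitable deviation.

Neither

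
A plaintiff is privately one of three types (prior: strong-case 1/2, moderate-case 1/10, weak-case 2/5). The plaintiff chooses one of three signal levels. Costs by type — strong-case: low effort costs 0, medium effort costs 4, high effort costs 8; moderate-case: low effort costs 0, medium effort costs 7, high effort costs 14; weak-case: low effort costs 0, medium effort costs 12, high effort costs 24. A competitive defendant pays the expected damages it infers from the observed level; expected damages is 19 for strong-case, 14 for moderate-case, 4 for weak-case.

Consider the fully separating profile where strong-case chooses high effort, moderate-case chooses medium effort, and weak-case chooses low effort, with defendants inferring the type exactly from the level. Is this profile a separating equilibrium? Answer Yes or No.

Yes

Separating settlements: high effort → 19, medium effort → 14, low effort → 4.
strong-case (assigned high effort): low effort: 4 − 0 = 4; medium effort: 14 − 4 = 10; high effort: 19 − 8 = 11. strong-case stays.
moderate-case (assigned medium effort): low effort: 4 − 0 = 4; medium effort: 14 − 7 = 7; high effort: 19 − 14 = 5. moderate-case stays.
weak-case (assigned low effort): low effort: 4 − 0 = 4; medium effort: 14 − 12 = 2; high effort: 19 − 24 = -5. weak-case stays.
Every type prefers its assigned level; separation holds.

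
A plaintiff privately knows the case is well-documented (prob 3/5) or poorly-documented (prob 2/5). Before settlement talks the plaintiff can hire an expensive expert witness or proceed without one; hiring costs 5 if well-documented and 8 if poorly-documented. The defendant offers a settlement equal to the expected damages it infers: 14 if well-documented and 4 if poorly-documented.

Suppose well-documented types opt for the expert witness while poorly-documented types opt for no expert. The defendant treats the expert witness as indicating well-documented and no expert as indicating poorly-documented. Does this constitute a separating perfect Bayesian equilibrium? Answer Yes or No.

No

Under these beliefs, the expert witness earns settlement 14 and no expert earns settlement 4.
well-documented: the expert witness nets 14 − 5 = 9; no expert nets 4. well-documented prefers the expert witness.
poorly-documented: the expert witness nets 14 − 8 = 6; no expert nets 4. poorly-documented would deviate to the expert witness.
poorly-documented has a profitable deviation, so the profile is not an equilibrium.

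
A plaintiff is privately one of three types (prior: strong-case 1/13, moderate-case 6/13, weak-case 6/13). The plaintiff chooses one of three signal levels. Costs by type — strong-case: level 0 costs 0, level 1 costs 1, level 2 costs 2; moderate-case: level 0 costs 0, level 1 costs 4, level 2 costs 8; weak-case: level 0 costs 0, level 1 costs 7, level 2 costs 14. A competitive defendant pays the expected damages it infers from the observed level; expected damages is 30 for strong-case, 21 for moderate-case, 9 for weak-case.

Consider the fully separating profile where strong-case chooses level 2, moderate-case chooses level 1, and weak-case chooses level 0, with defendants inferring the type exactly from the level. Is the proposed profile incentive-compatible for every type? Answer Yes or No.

Separating settlements: level 2 → 30, level 1 → 21, level 0 → 9.
strong-case (assigned level 2): level 0: 9 − 0 = 9; level 1: 21 − 1 = 20; level 2: 30 − 2 = 28. strong-case stays.
moderate-case (assigned level 1): level 0: 9 − 0 = 9; level 1: 21 − 4 = 17; level 2: 30 − 8 = 22. moderate-case prefers level 2.
weak-case (assigned level 0): level 0: 9 − 0 = 9; level 1: 21 − 7 = 14; level 2: 30 − 14 = 16. weak-case prefers level 2.
At least one type deviates; the separating profile fails.

No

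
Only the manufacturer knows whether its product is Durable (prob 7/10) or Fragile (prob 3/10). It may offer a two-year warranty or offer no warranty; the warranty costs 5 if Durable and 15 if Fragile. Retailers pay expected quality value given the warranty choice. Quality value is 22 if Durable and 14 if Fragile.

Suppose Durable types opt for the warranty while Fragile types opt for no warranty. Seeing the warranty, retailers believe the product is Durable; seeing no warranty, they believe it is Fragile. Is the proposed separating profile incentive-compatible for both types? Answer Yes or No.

Under these beliefs, the warranty earns price 22 and no warranty earns price 14.
Durable: the warranty nets 22 − 5 = 17; no warranty nets 14. Durable prefers the warranty.
Fragile: the warranty nets 22 − 15 = 7; no warranty nets 14. Fragile prefers no warranty.
Neither type deviates, so the separating profile is an equilibrium.

Yes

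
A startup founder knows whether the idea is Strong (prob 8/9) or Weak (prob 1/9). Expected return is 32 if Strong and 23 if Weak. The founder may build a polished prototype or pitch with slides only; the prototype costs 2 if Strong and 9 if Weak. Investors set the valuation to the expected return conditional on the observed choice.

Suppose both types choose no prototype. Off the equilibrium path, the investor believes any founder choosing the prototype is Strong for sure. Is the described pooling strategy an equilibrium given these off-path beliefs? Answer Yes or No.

On path, the investor holds the prior and pays 8/9·32 + 1/9·23 = 31. Off path (the prototype), believing Strong, it pays 32.
Strong: no prototype nets 31; the prototype nets 32 − 2 = 30. Strong stays.
Weak: no prototype nets 31; the prototype nets 32 − 9 = 23. Weak stays.
No type deviates, so pooling is sustained.

Yes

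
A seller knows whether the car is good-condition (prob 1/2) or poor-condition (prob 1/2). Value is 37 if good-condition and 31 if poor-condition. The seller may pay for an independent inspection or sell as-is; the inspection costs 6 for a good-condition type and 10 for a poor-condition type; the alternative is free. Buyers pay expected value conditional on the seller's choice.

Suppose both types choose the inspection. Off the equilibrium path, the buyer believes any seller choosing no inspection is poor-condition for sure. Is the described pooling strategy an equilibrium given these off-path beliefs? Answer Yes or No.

On path, the buyer holds the prior and pays 1/2·37 + 1/2·31 = 34. Off path (no inspection), believing poor-condition, it pays 31.
good-condition: the inspection nets 34 − 6 = 28; no inspection nets 31. good-condition would deviate.
poor-condition: the inspection nets 34 − 10 = 24; no inspection nets 31. poor-condition would deviate.
A type deviates, so pooling fails.

No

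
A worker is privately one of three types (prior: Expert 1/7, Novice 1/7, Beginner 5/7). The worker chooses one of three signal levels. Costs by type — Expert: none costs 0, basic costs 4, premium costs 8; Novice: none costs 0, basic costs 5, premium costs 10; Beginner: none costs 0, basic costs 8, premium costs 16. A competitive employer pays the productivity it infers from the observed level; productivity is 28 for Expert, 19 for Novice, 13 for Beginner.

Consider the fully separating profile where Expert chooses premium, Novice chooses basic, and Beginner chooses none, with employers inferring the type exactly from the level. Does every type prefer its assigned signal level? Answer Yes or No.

Separating wages: premium → 28, basic → 19, none → 13.
Expert (assigned premium): none: 13 − 0 = 13; basic: 19 − 4 = 15; premium: 28 − 8 = 20. Expert stays.
Novice (assigned basic): none: 13 − 0 = 13; basic: 19 − 5 = 14; premium: 28 − 10 = 18. Novice prefers premium.
Beginner (assigned none): none: 13 − 0 = 13; basic: 19 − 8 = 11; premium: 28 − 16 = 12. Beginner stays.
At least one type deviates; the separating profile fails.

No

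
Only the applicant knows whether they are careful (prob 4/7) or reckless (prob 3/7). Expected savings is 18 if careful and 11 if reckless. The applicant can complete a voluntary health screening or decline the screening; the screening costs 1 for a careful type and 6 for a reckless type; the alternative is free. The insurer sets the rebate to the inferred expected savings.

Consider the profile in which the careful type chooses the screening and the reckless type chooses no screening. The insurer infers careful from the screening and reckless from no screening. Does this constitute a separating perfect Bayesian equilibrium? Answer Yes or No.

No

Under these beliefs, the screening earns rebate 18 and no screening earns rebate 11.
careful: the screening nets 18 − 1 = 17; no screening nets 11. careful prefers the screening.
reckless: the screening nets 18 − 6 = 12; no screening nets 11. reckless would deviate to the screening.
reckless has a profitable deviation, so the profile is not an equilibrium.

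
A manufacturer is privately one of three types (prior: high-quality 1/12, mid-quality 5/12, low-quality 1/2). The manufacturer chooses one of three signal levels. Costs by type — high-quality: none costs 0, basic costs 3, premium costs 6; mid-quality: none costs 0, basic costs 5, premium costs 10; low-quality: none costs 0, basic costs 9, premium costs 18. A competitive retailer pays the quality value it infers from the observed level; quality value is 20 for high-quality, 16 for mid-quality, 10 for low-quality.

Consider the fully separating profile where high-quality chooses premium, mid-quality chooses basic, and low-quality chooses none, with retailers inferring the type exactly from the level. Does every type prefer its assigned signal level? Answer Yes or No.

Separating prices: premium → 20, basic → 16, none → 10.
high-quality (assigned premium): none: 10 − 0 = 10; basic: 16 − 3 = 13; premium: 20 − 6 = 14. high-quality stays.
mid-quality (assigned basic): none: 10 − 0 = 10; basic: 16 − 5 = 11; premium: 20 − 10 = 10. mid-quality stays.
low-quality (assigned none): none: 10 − 0 = 10; basic: 16 − 9 = 7; premium: 20 − 18 = 2. low-quality stays.
Every type prefers its assigned level; separation holds.

Yes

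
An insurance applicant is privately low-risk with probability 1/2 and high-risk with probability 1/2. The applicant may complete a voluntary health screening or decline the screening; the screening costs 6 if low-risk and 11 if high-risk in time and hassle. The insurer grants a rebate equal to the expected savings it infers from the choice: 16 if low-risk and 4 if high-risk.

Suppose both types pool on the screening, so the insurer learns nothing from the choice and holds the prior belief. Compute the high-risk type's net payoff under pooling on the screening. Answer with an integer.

Pooled rebate = 1/2·16 + 1/2·4 = 10.
high-risk pays cost 11 for the screening, so net payoff = 10 − 11 = -1.

-1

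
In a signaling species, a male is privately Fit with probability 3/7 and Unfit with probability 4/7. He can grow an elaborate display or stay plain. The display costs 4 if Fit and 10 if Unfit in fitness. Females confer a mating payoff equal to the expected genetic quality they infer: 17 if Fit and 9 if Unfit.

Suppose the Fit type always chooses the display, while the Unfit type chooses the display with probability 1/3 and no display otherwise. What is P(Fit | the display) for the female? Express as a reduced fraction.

P(the display) = (3/7)·1 + (4/7)·(1/3) = 13/21.
By Bayes' rule, P(Fit | the display) = (3/7) / (13/21) = 9/13.

9/13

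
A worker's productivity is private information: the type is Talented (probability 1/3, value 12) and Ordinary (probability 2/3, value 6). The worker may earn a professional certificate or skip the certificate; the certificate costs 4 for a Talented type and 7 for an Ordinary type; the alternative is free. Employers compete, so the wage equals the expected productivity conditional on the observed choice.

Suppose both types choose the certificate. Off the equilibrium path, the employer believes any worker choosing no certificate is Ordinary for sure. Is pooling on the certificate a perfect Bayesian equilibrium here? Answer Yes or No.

No

On path, the employer holds the prior and pays 1/3·12 + 2/3·6 = 8. Off path (no certificate), believing Ordinary, it pays 6.
Talented: the certificate nets 8 − 4 = 4; no certificate nets 6. Talented would deviate.
Ordinary: the certificate nets 8 − 7 = 1; no certificate nets 6. Ordinary would deviate.
A type deviates, so pooling fails.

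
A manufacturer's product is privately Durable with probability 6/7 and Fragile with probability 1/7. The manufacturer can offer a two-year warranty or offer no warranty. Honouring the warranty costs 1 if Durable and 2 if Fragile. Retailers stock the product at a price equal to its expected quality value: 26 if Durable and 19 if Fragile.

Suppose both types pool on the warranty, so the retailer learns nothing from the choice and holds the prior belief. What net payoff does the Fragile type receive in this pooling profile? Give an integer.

Pooled price = 6/7·26 + 1/7·19 = 25.
Fragile pays cost 2 for the warranty, so net payoff = 25 − 2 = 23.

23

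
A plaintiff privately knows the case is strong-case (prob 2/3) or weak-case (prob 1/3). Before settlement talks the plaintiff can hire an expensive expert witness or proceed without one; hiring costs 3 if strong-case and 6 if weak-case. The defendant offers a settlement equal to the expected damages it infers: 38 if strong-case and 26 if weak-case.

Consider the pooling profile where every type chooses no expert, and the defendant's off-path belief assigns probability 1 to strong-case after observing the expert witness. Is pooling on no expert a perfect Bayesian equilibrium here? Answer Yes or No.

On path, the defendant holds the prior and pays 2/3·38 + 1/3·26 = 34. Off path (the expert witness), believing strong-case, it pays 38.
strong-case: no expert nets 34; the expert witness nets 38 − 3 = 35. strong-case would deviate.
weak-case: no expert nets 34; the expert witness nets 38 − 6 = 32. weak-case stays.
A type deviates, so pooling fails.

No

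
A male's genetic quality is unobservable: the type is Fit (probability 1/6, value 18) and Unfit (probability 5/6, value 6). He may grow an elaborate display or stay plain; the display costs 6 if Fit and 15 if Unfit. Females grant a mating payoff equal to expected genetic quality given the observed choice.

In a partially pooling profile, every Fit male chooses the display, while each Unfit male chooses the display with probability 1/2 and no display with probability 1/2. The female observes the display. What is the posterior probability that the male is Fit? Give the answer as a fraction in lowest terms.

2/7

P(the display) = (1/6)·1 + (5/6)·(1/2) = 7/12.
By Bayes' rule, P(Fit | the display) = (1/6) / (7/12) = 2/7.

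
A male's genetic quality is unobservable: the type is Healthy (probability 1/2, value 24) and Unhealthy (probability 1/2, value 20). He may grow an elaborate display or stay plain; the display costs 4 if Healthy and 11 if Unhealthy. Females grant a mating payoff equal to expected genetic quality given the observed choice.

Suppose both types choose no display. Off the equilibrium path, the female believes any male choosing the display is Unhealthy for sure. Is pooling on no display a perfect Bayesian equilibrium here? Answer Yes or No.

On path, the female holds the prior and pays 1/2·24 + 1/2·20 = 22. Off path (the display), believing Unhealthy, it pays 20.
Healthy: no display nets 22; the display nets 20 − 4 = 16. Healthy stays.
Unhealthy: no display nets 22; the display nets 20 − 11 = 9. Unhealthy stays.
No type deviates, so pooling is sustained.

Yes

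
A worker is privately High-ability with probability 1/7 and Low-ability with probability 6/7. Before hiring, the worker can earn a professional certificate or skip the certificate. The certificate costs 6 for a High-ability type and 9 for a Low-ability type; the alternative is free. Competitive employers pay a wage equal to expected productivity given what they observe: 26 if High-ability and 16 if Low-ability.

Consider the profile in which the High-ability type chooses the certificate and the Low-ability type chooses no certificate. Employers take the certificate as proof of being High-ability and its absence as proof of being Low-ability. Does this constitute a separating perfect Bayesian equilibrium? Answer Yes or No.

No

Under these beliefs, the certificate earns wage 26 and no certificate earns wage 16.
High-ability: the certificate nets 26 − 6 = 20; no certificate nets 16. High-ability prefers the certificate.
Low-ability: the certificate nets 26 − 9 = 17; no certificate nets 16. Low-ability would deviate to the certificate.
Low-ability has a profitable deviation, so the profile is not an equilibrium.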